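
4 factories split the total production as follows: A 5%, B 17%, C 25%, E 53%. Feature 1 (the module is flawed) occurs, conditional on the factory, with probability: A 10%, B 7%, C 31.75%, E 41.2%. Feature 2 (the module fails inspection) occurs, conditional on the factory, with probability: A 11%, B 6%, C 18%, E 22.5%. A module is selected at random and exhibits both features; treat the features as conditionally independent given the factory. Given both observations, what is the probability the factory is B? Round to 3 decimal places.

Prior × likelihood for each hypothesis:
  A: 0.05 × 0.1 × 0.11 = 0.00055
  B: 0.17 × 0.07 × 0.06 = 0.000714
  C: 0.25 × 0.3175 × 0.18 = 0.0142875
  E: 0.53 × 0.412 × 0.225 = 0.049131
Sum = 0.0646825.
P(B | evidence) = 0.000714 / 0.0646825 ≈ 0.011.

0.011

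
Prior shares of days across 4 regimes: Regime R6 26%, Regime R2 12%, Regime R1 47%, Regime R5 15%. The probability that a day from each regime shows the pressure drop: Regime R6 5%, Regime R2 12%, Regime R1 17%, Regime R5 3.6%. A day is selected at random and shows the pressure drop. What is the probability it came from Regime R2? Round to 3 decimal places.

Compute prior × likelihood for every hypothesis:
  Regime R6: 0.26 × 0.05 = 0.013
  Regime R2: 0.12 × 0.12 = 0.0144
  Regime R1: 0.47 × 0.17 = 0.0799
  Regime R5: 0.15 × 0.036 = 0.0054
Sum = 0.1127.
P(Regime R2 | evidence) = 0.0144 / 0.1127 ≈ 0.128.

0.128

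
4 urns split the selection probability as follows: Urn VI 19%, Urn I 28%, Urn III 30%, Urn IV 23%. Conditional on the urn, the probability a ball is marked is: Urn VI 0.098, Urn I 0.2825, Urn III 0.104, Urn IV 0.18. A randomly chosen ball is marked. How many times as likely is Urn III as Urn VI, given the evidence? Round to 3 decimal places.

1.676

Prior × likelihood for each hypothesis:
  Urn VI: 0.19 × 0.098 = 0.01862
  Urn I: 0.28 × 0.2825 = 0.0791
  Urn III: 0.3 × 0.104 = 0.0312
  Urn IV: 0.23 × 0.18 = 0.0414
Normalizing constant = 0.17032.
The ratio is 0.0312 / 0.01862 (the normalizer cancels) = 1.676.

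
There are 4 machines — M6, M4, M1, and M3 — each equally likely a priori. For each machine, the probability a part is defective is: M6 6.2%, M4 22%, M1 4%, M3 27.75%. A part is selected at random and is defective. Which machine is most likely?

M3

With a uniform prior (1/4 each), posterior ∝ likelihood:
  M6: 0.062
  M4: 0.22
  M1: 0.04
  M3: 0.2775
Sum = 0.5995.
Largest term belongs to M3, so M3 is most probable.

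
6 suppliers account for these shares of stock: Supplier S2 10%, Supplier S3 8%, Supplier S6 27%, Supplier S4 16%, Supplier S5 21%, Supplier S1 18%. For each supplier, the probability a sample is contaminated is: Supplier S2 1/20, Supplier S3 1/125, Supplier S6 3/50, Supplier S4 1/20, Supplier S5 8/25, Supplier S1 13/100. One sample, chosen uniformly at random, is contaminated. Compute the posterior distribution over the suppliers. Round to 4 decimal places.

By Bayes' rule, posterior ∝ prior × likelihood:
  Supplier S2: 0.1 × 0.05 = 0.005
  Supplier S3: 0.08 × 0.008 = 0.00064
  Supplier S6: 0.27 × 0.06 = 0.0162
  Supplier S4: 0.16 × 0.05 = 0.008
  Supplier S5: 0.21 × 0.32 = 0.0672
  Supplier S1: 0.18 × 0.13 = 0.0234
Sum = 0.12044.
P(Supplier S2 | contaminated) = 0.005/0.12044 ≈ 0.0415
P(Supplier S3 | contaminated) = 0.00064/0.12044 ≈ 0.0053
P(Supplier S6 | contaminated) = 0.0162/0.12044 ≈ 0.1345
P(Supplier S4 | contaminated) = 0.008/0.12044 ≈ 0.0664
P(Supplier S5 | contaminated) = 0.0672/0.12044 ≈ 0.5580
P(Supplier S1 | contaminated) = 0.0234/0.12044 ≈ 0.1943
(Check: 0.0415+0.0053+0.1345+0.0664+0.5580+0.1943 = 1.0000.)

Supplier S2 0.0415, Supplier S3 0.0053, Supplier S6 0.1345, Supplier S4 0.0664, Supplier S5 0.5580, Supplier S1 0.1943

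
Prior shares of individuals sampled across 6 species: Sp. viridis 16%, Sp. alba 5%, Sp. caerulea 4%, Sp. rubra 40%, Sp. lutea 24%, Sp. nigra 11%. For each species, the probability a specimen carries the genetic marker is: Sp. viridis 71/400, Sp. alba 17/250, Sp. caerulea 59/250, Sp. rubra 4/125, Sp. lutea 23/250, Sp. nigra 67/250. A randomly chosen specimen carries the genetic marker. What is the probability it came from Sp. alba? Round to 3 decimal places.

0.032

Unnormalized posteriors (prior × likelihood):
  Sp. viridis: 0.16 × 0.1775 = 0.0284
  Sp. alba: 0.05 × 0.068 = 0.0034
  Sp. caerulea: 0.04 × 0.236 = 0.00944
  Sp. rubra: 0.4 × 0.032 = 0.0128
  Sp. lutea: 0.24 × 0.092 = 0.02208
  Sp. nigra: 0.11 × 0.268 = 0.02948
Normalizing constant = 0.1056.
P(Sp. alba | evidence) = 0.0034 / 0.1056 ≈ 0.032.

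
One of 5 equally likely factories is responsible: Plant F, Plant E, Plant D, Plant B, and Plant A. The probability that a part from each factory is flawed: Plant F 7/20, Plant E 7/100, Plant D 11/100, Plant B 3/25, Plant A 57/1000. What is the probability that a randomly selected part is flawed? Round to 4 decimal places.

Since the prior is uniform, the posterior is proportional to the likelihood:
  Plant F: 0.35
  Plant E: 0.07
  Plant D: 0.11
  Plant B: 0.12
  Plant A: 0.057
P(flawed) = (1/5) × (0.35 + 0.07 + 0.11 + 0.12 + 0.057) = 0.707/5 ≈ 0.1414.

0.1414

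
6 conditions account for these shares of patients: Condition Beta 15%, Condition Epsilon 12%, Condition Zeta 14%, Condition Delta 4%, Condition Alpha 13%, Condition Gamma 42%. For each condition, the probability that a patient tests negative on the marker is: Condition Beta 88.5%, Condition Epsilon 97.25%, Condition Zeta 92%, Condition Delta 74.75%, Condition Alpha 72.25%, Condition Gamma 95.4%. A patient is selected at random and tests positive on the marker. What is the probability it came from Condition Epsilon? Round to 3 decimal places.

0.034

Taking complements, P(marker-positive | each) = Condition Beta 0.115, Condition Epsilon 0.0275, Condition Zeta 0.08, Condition Delta 0.2525, Condition Alpha 0.2775, Condition Gamma 0.046.
Prior × likelihood for each hypothesis:
  Condition Beta: 0.15 × 0.115 = 0.01725
  Condition Epsilon: 0.12 × 0.0275 = 0.0033
  Condition Zeta: 0.14 × 0.08 = 0.0112
  Condition Delta: 0.04 × 0.2525 = 0.0101
  Condition Alpha: 0.13 × 0.2775 = 0.036075
  Condition Gamma: 0.42 × 0.046 = 0.01932
Sum = 0.097245.
P(Condition Epsilon | evidence) = 0.0033 / 0.097245 ≈ 0.034.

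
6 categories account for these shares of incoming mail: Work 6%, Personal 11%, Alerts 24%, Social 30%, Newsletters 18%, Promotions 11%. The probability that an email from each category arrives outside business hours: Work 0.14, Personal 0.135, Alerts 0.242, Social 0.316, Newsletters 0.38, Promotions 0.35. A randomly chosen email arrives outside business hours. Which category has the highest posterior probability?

Compute prior × likelihood for every hypothesis:
  Work: 0.06 × 0.14 = 0.0084
  Personal: 0.11 × 0.135 = 0.01485
  Alerts: 0.24 × 0.242 = 0.05808
  Social: 0.3 × 0.316 = 0.0948
  Newsletters: 0.18 × 0.38 = 0.0684
  Promotions: 0.11 × 0.35 = 0.0385
Normalizing constant = 0.28303.
Largest term belongs to Social, so Social is most probable.

Social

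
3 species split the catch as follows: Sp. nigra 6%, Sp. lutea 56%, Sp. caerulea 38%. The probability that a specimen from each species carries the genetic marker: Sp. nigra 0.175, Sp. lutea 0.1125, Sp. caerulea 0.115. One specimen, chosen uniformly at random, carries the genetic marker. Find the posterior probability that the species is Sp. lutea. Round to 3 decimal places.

Prior × likelihood for each hypothesis:
  Sp. nigra: 0.06 × 0.175 = 0.0105
  Sp. lutea: 0.56 × 0.1125 = 0.063
  Sp. caerulea: 0.38 × 0.115 = 0.0437
Normalizing constant = 0.1172.
P(Sp. lutea | evidence) = 0.063 / 0.1172 ≈ 0.538.

0.538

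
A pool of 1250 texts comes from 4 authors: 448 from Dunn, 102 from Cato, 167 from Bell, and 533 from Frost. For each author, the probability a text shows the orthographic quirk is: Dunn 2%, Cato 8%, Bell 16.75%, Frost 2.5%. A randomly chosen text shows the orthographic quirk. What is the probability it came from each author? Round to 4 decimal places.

By Bayes' rule, posterior ∝ prior × likelihood:
  Dunn: 0.3584 × 0.02 = 0.007168
  Cato: 0.0816 × 0.08 = 0.006528
  Bell: 0.1336 × 0.1675 = 0.022378
  Frost: 0.4264 × 0.025 = 0.01066
Normalizing constant = 0.046734.
P(Dunn | quirk) = 0.007168/0.046734 ≈ 0.1534
P(Cato | quirk) = 0.006528/0.046734 ≈ 0.1397
P(Bell | quirk) = 0.022378/0.046734 ≈ 0.4788
P(Frost | quirk) = 0.01066/0.046734 ≈ 0.2281

Dunn 0.1534, Cato 0.1397, Bell 0.4788, Frost 0.2281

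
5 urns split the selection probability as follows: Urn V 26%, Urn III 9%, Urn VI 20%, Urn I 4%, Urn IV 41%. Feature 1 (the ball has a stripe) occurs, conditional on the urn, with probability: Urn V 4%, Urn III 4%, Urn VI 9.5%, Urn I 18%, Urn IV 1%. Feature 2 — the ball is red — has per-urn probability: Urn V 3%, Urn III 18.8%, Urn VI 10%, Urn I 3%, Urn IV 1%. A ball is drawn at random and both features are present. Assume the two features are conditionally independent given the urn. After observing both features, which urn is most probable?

Compute prior × likelihood for every hypothesis:
  Urn V: 0.26 × 0.04 × 0.03 = 0.000312
  Urn III: 0.09 × 0.04 × 0.188 = 0.0006768
  Urn VI: 0.2 × 0.095 × 0.1 = 0.0019
  Urn I: 0.04 × 0.18 × 0.03 = 0.000216
  Urn IV: 0.41 × 0.01 × 0.01 = 0.000041
Sum = 0.0031458.
Largest term belongs to Urn VI, so Urn VI is most probable.

Urn VI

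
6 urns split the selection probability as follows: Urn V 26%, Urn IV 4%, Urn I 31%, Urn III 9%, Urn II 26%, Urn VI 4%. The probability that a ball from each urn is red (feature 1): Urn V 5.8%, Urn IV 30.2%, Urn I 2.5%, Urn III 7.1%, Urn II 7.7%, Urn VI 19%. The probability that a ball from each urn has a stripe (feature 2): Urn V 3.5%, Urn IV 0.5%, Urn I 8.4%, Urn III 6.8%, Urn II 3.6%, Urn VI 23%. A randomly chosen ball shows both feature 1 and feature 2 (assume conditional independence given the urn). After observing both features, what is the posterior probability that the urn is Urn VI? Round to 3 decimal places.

0.422

Prior × likelihood for each hypothesis:
  Urn V: 0.26 × 0.058 × 0.035 = 0.0005278
  Urn IV: 0.04 × 0.302 × 0.005 = 0.0000604
  Urn I: 0.31 × 0.025 × 0.084 = 0.000651
  Urn III: 0.09 × 0.071 × 0.068 = 0.00043452
  Urn II: 0.26 × 0.077 × 0.036 = 0.00072072
  Urn VI: 0.04 × 0.19 × 0.23 = 0.001748
Normalizing constant = 0.00414244.
P(Urn VI | evidence) = 0.001748 / 0.00414244 ≈ 0.422.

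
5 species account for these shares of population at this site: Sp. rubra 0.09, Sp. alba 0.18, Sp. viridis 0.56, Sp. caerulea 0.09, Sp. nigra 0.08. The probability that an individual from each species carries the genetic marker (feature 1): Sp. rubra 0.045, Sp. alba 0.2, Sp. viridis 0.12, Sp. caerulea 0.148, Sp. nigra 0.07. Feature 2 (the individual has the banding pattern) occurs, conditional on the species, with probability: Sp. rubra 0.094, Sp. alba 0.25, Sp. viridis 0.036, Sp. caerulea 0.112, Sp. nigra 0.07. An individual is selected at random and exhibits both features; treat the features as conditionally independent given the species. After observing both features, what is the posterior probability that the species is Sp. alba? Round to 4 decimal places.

By Bayes' rule, posterior ∝ prior × likelihood:
  Sp. rubra: 0.09 × 0.045 × 0.094 = 0.0003807
  Sp. alba: 0.18 × 0.2 × 0.25 = 0.009
  Sp. viridis: 0.56 × 0.12 × 0.036 = 0.0024192
  Sp. caerulea: 0.09 × 0.148 × 0.112 = 0.00149184
  Sp. nigra: 0.08 × 0.07 × 0.07 = 0.000392
Total = 0.01368374.
P(Sp. alba | evidence) = 0.009 / 0.01368374 ≈ 0.6577.

0.6577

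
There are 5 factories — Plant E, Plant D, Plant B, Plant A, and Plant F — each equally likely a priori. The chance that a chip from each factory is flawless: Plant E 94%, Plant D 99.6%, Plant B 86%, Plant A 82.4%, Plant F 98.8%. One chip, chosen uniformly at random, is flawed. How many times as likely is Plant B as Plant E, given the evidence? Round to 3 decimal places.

Taking complements, P(flawed | each) = Plant E 0.06, Plant D 0.004, Plant B 0.14, Plant A 0.176, Plant F 0.012.
With a uniform prior (1/5 each), posterior ∝ likelihood:
  Plant E: 0.06
  Plant D: 0.004
  Plant B: 0.14
  Plant A: 0.176
  Plant F: 0.012
Normalizing constant = 0.392.
The ratio is 0.14 / 0.06 (the normalizer cancels) = 2.333.

2.333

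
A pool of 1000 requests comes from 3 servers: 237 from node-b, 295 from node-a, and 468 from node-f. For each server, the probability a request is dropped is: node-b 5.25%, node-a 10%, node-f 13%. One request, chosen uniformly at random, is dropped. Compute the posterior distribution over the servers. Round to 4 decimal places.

Compute prior × likelihood for every hypothesis:
  node-b: 0.237 × 0.0525 = 0.0124425
  node-a: 0.295 × 0.1 = 0.0295
  node-f: 0.468 × 0.13 = 0.06084
Normalizing constant = 0.1027825.
P(node-b | dropped) = 0.0124425/0.1027825 ≈ 0.1211
P(node-a | dropped) = 0.0295/0.1027825 ≈ 0.2870
P(node-f | dropped) = 0.06084/0.1027825 ≈ 0.5919

node-b 0.1211, node-a 0.2870, node-f 0.5919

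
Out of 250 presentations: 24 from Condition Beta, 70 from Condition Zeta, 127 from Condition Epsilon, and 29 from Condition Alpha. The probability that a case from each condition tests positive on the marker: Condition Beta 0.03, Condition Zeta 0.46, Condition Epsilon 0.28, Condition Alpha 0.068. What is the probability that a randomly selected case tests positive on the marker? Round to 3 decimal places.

Unnormalized posteriors (prior × likelihood):
  Condition Beta: 0.096 × 0.03 = 0.00288
  Condition Zeta: 0.28 × 0.46 = 0.1288
  Condition Epsilon: 0.508 × 0.28 = 0.14224
  Condition Alpha: 0.116 × 0.068 = 0.007888
P(marker-positive) = 0.00288 + 0.1288 + 0.14224 + 0.007888 = 0.281808 → 0.282.

0.282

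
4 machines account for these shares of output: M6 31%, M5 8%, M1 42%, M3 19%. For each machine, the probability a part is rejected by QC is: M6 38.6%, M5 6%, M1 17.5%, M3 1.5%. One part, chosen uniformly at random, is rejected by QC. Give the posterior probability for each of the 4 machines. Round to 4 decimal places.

Compute prior × likelihood for every hypothesis:
  M6: 0.31 × 0.386 = 0.11966
  M5: 0.08 × 0.06 = 0.0048
  M1: 0.42 × 0.175 = 0.0735
  M3: 0.19 × 0.015 = 0.00285
Sum = 0.20081.
P(M6 | rejected) = 0.11966/0.20081 ≈ 0.5959
P(M5 | rejected) = 0.0048/0.20081 ≈ 0.0239
P(M1 | rejected) = 0.0735/0.20081 ≈ 0.3660
P(M3 | rejected) = 0.00285/0.20081 ≈ 0.0142
(Check: 0.5959+0.0239+0.3660+0.0142 = 1.0000.)

M6 0.5959, M5 0.0239, M1 0.3660, M3 0.0142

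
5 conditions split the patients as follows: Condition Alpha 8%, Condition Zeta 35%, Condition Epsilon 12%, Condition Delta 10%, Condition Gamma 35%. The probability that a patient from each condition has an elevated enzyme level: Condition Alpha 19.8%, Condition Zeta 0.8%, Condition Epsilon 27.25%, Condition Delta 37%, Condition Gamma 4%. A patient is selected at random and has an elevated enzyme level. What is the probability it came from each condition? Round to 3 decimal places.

Condition Alpha 0.155, Condition Zeta 0.027, Condition Epsilon 0.320, Condition Delta 0.362, Condition Gamma 0.137

Prior × likelihood for each hypothesis:
  Condition Alpha: 0.08 × 0.198 = 0.01584
  Condition Zeta: 0.35 × 0.008 = 0.0028
  Condition Epsilon: 0.12 × 0.2725 = 0.0327
  Condition Delta: 0.1 × 0.37 = 0.037
  Condition Gamma: 0.35 × 0.04 = 0.014
Normalizing constant = 0.10234.
P(Condition Alpha | elevated) = 0.01584/0.10234 ≈ 0.155
P(Condition Zeta | elevated) = 0.0028/0.10234 ≈ 0.027
P(Condition Epsilon | elevated) = 0.0327/0.10234 ≈ 0.320
P(Condition Delta | elevated) = 0.037/0.10234 ≈ 0.362
P(Condition Gamma | elevated) = 0.014/0.10234 ≈ 0.137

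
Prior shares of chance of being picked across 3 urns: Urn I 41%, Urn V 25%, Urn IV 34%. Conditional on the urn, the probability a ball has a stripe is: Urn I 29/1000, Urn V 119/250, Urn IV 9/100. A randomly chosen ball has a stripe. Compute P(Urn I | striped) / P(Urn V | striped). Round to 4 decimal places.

Unnormalized posteriors (prior × likelihood):
  Urn I: 0.41 × 0.029 = 0.01189
  Urn V: 0.25 × 0.476 = 0.119
  Urn IV: 0.34 × 0.09 = 0.0306
Total = 0.16149.
The ratio is 0.01189 / 0.119 (the normalizer cancels) = 0.0999.

0.0999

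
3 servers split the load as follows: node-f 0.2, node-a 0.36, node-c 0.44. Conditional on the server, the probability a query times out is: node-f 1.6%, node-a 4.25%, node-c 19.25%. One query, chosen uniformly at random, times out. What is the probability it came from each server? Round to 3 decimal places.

node-f 0.031, node-a 0.148, node-c 0.821

Compute prior × likelihood for every hypothesis:
  node-f: 0.2 × 0.016 = 0.0032
  node-a: 0.36 × 0.0425 = 0.0153
  node-c: 0.44 × 0.1925 = 0.0847
Normalizing constant = 0.1032.
P(node-f | timeout) = 0.0032/0.1032 ≈ 0.031
P(node-a | timeout) = 0.0153/0.1032 ≈ 0.148
P(node-c | timeout) = 0.0847/0.1032 ≈ 0.821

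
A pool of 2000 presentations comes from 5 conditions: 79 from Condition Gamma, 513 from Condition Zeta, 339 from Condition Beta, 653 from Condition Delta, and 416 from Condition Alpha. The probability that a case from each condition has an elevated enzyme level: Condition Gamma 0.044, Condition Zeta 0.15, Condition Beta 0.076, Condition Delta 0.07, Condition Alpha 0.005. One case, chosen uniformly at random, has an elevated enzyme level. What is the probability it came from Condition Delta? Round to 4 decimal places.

0.2969

Compute prior × likelihood for every hypothesis:
  Condition Gamma: 0.0395 × 0.044 = 0.001738
  Condition Zeta: 0.2565 × 0.15 = 0.038475
  Condition Beta: 0.1695 × 0.076 = 0.012882
  Condition Delta: 0.3265 × 0.07 = 0.022855
  Condition Alpha: 0.208 × 0.005 = 0.00104
Sum = 0.07699.
P(Condition Delta | evidence) = 0.022855 / 0.07699 ≈ 0.2969.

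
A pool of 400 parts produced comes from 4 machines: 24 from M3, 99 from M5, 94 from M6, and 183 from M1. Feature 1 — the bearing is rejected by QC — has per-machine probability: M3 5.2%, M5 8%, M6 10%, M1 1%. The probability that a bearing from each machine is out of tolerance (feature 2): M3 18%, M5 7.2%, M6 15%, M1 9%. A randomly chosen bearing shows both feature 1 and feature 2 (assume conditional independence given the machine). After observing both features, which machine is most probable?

Compute prior × likelihood for every hypothesis:
  M3: 0.06 × 0.052 × 0.18 = 0.0005616
  M5: 0.2475 × 0.08 × 0.072 = 0.0014256
  M6: 0.235 × 0.1 × 0.15 = 0.003525
  M1: 0.4575 × 0.01 × 0.09 = 0.00041175
Total = 0.00592395.
Largest term belongs to M6, so M6 is most probable.

M6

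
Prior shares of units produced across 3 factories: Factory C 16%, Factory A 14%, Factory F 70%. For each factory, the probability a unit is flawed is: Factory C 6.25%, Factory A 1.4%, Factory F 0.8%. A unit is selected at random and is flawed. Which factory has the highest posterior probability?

Prior × likelihood for each hypothesis:
  Factory C: 0.16 × 0.0625 = 0.01
  Factory A: 0.14 × 0.014 = 0.00196
  Factory F: 0.7 × 0.008 = 0.0056
Total = 0.01756.
Largest term belongs to Factory C, so Factory C is most probable.

Factory C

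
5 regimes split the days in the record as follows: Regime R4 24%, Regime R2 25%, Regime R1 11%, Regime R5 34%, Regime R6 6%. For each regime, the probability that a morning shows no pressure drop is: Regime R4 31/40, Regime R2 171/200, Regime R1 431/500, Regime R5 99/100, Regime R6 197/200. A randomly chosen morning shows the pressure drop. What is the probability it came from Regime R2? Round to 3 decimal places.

0.330

Taking complements, P(drop | each) = Regime R4 0.225, Regime R2 0.145, Regime R1 0.138, Regime R5 0.01, Regime R6 0.015.
Prior × likelihood for each hypothesis:
  Regime R4: 0.24 × 0.225 = 0.054
  Regime R2: 0.25 × 0.145 = 0.03625
  Regime R1: 0.11 × 0.138 = 0.01518
  Regime R5: 0.34 × 0.01 = 0.0034
  Regime R6: 0.06 × 0.015 = 0.0009
Normalizing constant = 0.10973.
P(Regime R2 | evidence) = 0.03625 / 0.10973 ≈ 0.330.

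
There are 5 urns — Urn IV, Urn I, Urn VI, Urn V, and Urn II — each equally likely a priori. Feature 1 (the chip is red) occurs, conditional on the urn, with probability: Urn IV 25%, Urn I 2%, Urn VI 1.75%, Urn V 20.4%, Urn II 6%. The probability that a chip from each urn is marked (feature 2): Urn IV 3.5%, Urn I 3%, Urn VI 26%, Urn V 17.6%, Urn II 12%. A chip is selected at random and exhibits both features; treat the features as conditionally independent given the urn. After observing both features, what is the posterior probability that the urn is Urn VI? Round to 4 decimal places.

With a uniform prior (1/5 each), posterior ∝ likelihood:
  Urn IV: 0.25 × 0.035 = 0.00875
  Urn I: 0.02 × 0.03 = 0.0006
  Urn VI: 0.0175 × 0.26 = 0.00455
  Urn V: 0.204 × 0.176 = 0.035904
  Urn II: 0.06 × 0.12 = 0.0072
Total = 0.057004.
P(Urn VI | evidence) = 0.00455 / 0.057004 ≈ 0.0798.

0.0798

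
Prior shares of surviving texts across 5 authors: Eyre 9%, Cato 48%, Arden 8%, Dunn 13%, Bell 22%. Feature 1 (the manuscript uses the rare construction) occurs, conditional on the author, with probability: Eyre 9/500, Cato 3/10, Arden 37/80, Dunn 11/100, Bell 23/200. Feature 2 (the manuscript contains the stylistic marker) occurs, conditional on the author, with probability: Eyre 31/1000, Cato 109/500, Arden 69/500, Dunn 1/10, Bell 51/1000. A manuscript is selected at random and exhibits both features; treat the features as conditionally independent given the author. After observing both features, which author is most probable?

Cato

Compute prior × likelihood for every hypothesis:
  Eyre: 0.09 × 0.018 × 0.031 = 0.00005022
  Cato: 0.48 × 0.3 × 0.218 = 0.031392
  Arden: 0.08 × 0.4625 × 0.138 = 0.005106
  Dunn: 0.13 × 0.11 × 0.1 = 0.00143
  Bell: 0.22 × 0.115 × 0.051 = 0.0012903
Normalizing constant = 0.03926852.
Largest term belongs to Cato, so Cato is most probable.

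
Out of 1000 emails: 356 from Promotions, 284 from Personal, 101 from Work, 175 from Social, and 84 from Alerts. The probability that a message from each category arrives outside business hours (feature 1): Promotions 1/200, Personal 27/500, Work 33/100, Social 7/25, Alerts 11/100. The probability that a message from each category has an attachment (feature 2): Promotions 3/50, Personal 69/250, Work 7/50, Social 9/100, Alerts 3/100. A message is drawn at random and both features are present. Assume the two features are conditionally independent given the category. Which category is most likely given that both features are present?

Unnormalized posteriors (prior × likelihood):
  Promotions: 0.356 × 0.005 × 0.06 = 0.0001068
  Personal: 0.284 × 0.054 × 0.276 = 0.004232736
  Work: 0.101 × 0.33 × 0.14 = 0.0046662
  Social: 0.175 × 0.28 × 0.09 = 0.00441
  Alerts: 0.084 × 0.11 × 0.03 = 0.0002772
Normalizing constant = 0.013692936.
Largest term belongs to Work, so Work is most probable.

Work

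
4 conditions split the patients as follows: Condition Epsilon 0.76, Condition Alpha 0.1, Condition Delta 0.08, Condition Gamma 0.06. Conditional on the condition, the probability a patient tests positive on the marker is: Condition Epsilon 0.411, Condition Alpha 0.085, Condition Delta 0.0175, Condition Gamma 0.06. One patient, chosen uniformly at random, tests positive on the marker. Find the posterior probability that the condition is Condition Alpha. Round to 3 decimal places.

Unnormalized posteriors (prior × likelihood):
  Condition Epsilon: 0.76 × 0.411 = 0.31236
  Condition Alpha: 0.1 × 0.085 = 0.0085
  Condition Delta: 0.08 × 0.0175 = 0.0014
  Condition Gamma: 0.06 × 0.06 = 0.0036
Total = 0.32586.
P(Condition Alpha | evidence) = 0.0085 / 0.32586 ≈ 0.026.

0.026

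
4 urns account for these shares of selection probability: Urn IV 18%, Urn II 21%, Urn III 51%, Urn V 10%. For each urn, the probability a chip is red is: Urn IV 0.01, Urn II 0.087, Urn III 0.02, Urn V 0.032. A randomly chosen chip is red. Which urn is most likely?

Unnormalized posteriors (prior × likelihood):
  Urn IV: 0.18 × 0.01 = 0.0018
  Urn II: 0.21 × 0.087 = 0.01827
  Urn III: 0.51 × 0.02 = 0.0102
  Urn V: 0.1 × 0.032 = 0.0032
Sum = 0.03347.
Largest term belongs to Urn II, so Urn II is most probable.

Urn II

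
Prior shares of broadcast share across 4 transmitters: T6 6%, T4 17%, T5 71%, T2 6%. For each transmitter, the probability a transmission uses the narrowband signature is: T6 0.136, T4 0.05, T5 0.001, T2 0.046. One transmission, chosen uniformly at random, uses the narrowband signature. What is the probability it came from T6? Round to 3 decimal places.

0.405

Compute prior × likelihood for every hypothesis:
  T6: 0.06 × 0.136 = 0.00816
  T4: 0.17 × 0.05 = 0.0085
  T5: 0.71 × 0.001 = 0.00071
  T2: 0.06 × 0.046 = 0.00276
Normalizing constant = 0.02013.
P(T6 | evidence) = 0.00816 / 0.02013 ≈ 0.405.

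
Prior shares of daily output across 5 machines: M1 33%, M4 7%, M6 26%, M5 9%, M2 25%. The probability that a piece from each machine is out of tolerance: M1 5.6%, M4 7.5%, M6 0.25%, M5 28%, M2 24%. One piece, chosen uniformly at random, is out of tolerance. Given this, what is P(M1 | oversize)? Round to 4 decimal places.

By Bayes' rule, posterior ∝ prior × likelihood:
  M1: 0.33 × 0.056 = 0.01848
  M4: 0.07 × 0.075 = 0.00525
  M6: 0.26 × 0.0025 = 0.00065
  M5: 0.09 × 0.28 = 0.0252
  M2: 0.25 × 0.24 = 0.06
Total = 0.10958.
P(M1 | evidence) = 0.01848 / 0.10958 ≈ 0.1686.

0.1686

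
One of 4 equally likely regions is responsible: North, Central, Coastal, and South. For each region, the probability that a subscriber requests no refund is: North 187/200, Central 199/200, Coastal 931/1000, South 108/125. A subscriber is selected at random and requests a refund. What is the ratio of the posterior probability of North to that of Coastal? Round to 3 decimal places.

0.942

Taking complements, P(refund | each) = North 0.065, Central 0.005, Coastal 0.069, South 0.136.
Since the prior is uniform, the posterior is proportional to the likelihood:
  North: 0.065
  Central: 0.005
  Coastal: 0.069
  South: 0.136
Sum = 0.275.
The ratio is 0.065 / 0.069 (the normalizer cancels) = 0.942.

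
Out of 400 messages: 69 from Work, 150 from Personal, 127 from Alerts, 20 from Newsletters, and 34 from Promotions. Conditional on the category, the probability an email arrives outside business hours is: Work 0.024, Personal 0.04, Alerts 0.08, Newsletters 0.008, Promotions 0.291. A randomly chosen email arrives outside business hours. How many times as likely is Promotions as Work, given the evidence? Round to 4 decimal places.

5.9746

By Bayes' rule, posterior ∝ prior × likelihood:
  Work: 0.1725 × 0.024 = 0.00414
  Personal: 0.375 × 0.04 = 0.015
  Alerts: 0.3175 × 0.08 = 0.0254
  Newsletters: 0.05 × 0.008 = 0.0004
  Promotions: 0.085 × 0.291 = 0.024735
Sum = 0.069675.
The ratio is 0.024735 / 0.00414 (the normalizer cancels) = 5.9746.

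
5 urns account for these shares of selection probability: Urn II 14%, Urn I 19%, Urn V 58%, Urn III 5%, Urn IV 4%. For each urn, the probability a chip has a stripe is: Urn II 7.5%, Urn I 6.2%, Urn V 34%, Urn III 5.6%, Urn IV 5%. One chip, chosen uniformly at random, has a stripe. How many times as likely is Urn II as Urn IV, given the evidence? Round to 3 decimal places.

Unnormalized posteriors (prior × likelihood):
  Urn II: 0.14 × 0.075 = 0.0105
  Urn I: 0.19 × 0.062 = 0.01178
  Urn V: 0.58 × 0.34 = 0.1972
  Urn III: 0.05 × 0.056 = 0.0028
  Urn IV: 0.04 × 0.05 = 0.002
Sum = 0.22428.
The ratio is 0.0105 / 0.002 (the normalizer cancels) = 5.250.

5.250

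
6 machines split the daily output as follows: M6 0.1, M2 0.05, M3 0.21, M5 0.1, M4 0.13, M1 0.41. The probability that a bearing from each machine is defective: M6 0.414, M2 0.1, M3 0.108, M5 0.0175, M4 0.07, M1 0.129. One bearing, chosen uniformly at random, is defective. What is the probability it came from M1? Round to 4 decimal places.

0.3982

Unnormalized posteriors (prior × likelihood):
  M6: 0.1 × 0.414 = 0.0414
  M2: 0.05 × 0.1 = 0.005
  M3: 0.21 × 0.108 = 0.02268
  M5: 0.1 × 0.0175 = 0.00175
  M4: 0.13 × 0.07 = 0.0091
  M1: 0.41 × 0.129 = 0.05289
Sum = 0.13282.
P(M1 | evidence) = 0.05289 / 0.13282 ≈ 0.3982.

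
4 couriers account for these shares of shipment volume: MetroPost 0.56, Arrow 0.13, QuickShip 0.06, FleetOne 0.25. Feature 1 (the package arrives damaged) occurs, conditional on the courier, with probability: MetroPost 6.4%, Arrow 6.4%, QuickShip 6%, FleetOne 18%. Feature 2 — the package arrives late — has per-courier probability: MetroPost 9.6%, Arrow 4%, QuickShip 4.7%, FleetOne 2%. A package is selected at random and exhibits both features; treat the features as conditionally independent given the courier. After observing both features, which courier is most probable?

Unnormalized posteriors (prior × likelihood):
  MetroPost: 0.56 × 0.064 × 0.096 = 0.00344064
  Arrow: 0.13 × 0.064 × 0.04 = 0.0003328
  QuickShip: 0.06 × 0.06 × 0.047 = 0.0001692
  FleetOne: 0.25 × 0.18 × 0.02 = 0.0009
Normalizing constant = 0.00484264.
Largest term belongs to MetroPost, so MetroPost is most probable.

MetroPost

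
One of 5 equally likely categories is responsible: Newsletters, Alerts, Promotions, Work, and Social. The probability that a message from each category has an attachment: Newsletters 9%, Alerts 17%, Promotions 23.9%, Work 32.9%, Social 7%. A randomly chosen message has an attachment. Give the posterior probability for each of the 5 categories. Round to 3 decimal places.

Newsletters 0.100, Alerts 0.189, Promotions 0.266, Work 0.366, Social 0.078

With a uniform prior (1/5 each), posterior ∝ likelihood:
  Newsletters: 0.09
  Alerts: 0.17
  Promotions: 0.239
  Work: 0.329
  Social: 0.07
Sum = 0.898.
P(Newsletters | attachment) = 0.09/0.898 ≈ 0.100
P(Alerts | attachment) = 0.17/0.898 ≈ 0.189
P(Promotions | attachment) = 0.239/0.898 ≈ 0.266
P(Work | attachment) = 0.329/0.898 ≈ 0.366
P(Social | attachment) = 0.07/0.898 ≈ 0.078
(Check: 0.100+0.189+0.266+0.366+0.078 = 0.999.)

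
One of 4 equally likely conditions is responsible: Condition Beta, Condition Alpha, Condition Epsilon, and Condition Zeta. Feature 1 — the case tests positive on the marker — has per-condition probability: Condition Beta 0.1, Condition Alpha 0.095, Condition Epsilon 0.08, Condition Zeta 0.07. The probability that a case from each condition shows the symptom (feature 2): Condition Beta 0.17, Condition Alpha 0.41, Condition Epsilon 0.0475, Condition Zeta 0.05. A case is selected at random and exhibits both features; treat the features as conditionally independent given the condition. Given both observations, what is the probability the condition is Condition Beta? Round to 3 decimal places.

0.269

Since the prior is uniform, the posterior is proportional to the likelihood:
  Condition Beta: 0.1 × 0.17 = 0.017
  Condition Alpha: 0.095 × 0.41 = 0.03895
  Condition Epsilon: 0.08 × 0.0475 = 0.0038
  Condition Zeta: 0.07 × 0.05 = 0.0035
Total = 0.06325.
P(Condition Beta | evidence) = 0.017 / 0.06325 ≈ 0.269.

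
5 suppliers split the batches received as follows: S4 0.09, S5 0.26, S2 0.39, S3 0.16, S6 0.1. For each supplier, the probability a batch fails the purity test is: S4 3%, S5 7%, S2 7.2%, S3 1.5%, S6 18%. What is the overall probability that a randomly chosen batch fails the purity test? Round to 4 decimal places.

0.0694

Prior × likelihood for each hypothesis:
  S4: 0.09 × 0.03 = 0.0027
  S5: 0.26 × 0.07 = 0.0182
  S2: 0.39 × 0.072 = 0.02808
  S3: 0.16 × 0.015 = 0.0024
  S6: 0.1 × 0.18 = 0.018
P(off-spec) = 0.0027 + 0.0182 + 0.02808 + 0.0024 + 0.018 = 0.06938 → 0.0694.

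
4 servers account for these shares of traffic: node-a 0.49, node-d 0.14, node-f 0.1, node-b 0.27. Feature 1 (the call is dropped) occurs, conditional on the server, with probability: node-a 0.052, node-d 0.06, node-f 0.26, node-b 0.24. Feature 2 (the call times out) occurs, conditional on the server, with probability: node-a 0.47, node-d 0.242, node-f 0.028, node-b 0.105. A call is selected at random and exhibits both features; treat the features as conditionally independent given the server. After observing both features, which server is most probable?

node-a

Unnormalized posteriors (prior × likelihood):
  node-a: 0.49 × 0.052 × 0.47 = 0.0119756
  node-d: 0.14 × 0.06 × 0.242 = 0.0020328
  node-f: 0.1 × 0.26 × 0.028 = 0.000728
  node-b: 0.27 × 0.24 × 0.105 = 0.006804
Sum = 0.0215404.
Largest term belongs to node-a, so node-a is most probable.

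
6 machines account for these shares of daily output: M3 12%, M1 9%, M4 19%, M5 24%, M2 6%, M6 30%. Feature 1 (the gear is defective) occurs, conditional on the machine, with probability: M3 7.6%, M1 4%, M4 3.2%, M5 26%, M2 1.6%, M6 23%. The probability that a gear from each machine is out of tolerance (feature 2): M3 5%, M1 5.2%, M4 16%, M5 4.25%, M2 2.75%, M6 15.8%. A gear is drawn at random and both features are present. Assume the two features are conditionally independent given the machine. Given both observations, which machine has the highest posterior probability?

M6

Compute prior × likelihood for every hypothesis:
  M3: 0.12 × 0.076 × 0.05 = 0.000456
  M1: 0.09 × 0.04 × 0.052 = 0.0001872
  M4: 0.19 × 0.032 × 0.16 = 0.0009728
  M5: 0.24 × 0.26 × 0.0425 = 0.002652
  M2: 0.06 × 0.016 × 0.0275 = 0.0000264
  M6: 0.3 × 0.23 × 0.158 = 0.010902
Sum = 0.0151964.
Largest term belongs to M6, so M6 is most probable.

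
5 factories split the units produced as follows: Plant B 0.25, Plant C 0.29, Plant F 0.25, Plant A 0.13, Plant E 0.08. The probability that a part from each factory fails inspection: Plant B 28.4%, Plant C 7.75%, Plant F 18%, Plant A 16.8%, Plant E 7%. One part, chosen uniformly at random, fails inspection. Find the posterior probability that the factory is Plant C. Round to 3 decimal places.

0.135

Compute prior × likelihood for every hypothesis:
  Plant B: 0.25 × 0.284 = 0.071
  Plant C: 0.29 × 0.0775 = 0.022475
  Plant F: 0.25 × 0.18 = 0.045
  Plant A: 0.13 × 0.168 = 0.02184
  Plant E: 0.08 × 0.07 = 0.0056
Total = 0.165915.
P(Plant C | evidence) = 0.022475 / 0.165915 ≈ 0.135.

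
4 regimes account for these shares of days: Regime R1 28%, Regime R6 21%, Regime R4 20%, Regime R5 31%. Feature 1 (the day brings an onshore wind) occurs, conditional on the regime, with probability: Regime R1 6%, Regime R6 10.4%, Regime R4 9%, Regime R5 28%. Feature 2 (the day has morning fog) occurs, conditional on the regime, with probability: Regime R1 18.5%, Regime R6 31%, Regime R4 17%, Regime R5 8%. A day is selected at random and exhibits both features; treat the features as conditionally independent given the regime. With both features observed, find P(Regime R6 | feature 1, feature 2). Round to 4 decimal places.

0.3405

Unnormalized posteriors (prior × likelihood):
  Regime R1: 0.28 × 0.06 × 0.185 = 0.003108
  Regime R6: 0.21 × 0.104 × 0.31 = 0.0067704
  Regime R4: 0.2 × 0.09 × 0.17 = 0.00306
  Regime R5: 0.31 × 0.28 × 0.08 = 0.006944
Normalizing constant = 0.0198824.
P(Regime R6 | evidence) = 0.0067704 / 0.0198824 ≈ 0.3405.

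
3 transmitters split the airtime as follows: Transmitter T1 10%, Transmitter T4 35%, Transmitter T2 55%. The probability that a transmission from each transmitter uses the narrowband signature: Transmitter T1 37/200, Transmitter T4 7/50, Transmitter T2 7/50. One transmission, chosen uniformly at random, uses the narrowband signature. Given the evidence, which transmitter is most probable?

Transmitter T2

By Bayes' rule, posterior ∝ prior × likelihood:
  Transmitter T1: 0.1 × 0.185 = 0.0185
  Transmitter T4: 0.35 × 0.14 = 0.049
  Transmitter T2: 0.55 × 0.14 = 0.077
Total = 0.1445.
Largest term belongs to Transmitter T2, so Transmitter T2 is most probable.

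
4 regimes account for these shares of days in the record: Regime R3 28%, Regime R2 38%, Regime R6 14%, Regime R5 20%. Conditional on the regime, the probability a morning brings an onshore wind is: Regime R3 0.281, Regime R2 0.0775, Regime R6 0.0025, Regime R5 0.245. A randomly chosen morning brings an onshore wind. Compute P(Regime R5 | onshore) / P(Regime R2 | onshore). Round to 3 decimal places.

1.664

By Bayes' rule, posterior ∝ prior × likelihood:
  Regime R3: 0.28 × 0.281 = 0.07868
  Regime R2: 0.38 × 0.0775 = 0.02945
  Regime R6: 0.14 × 0.0025 = 0.00035
  Regime R5: 0.2 × 0.245 = 0.049
Total = 0.15748.
The ratio is 0.049 / 0.02945 (the normalizer cancels) = 1.664.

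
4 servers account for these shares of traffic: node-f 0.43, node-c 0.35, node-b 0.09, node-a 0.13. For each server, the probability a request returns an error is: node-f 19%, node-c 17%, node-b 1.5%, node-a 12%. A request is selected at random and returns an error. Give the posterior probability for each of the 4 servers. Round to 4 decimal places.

node-f 0.5166, node-c 0.3762, node-b 0.0085, node-a 0.0986

Unnormalized posteriors (prior × likelihood):
  node-f: 0.43 × 0.19 = 0.0817
  node-c: 0.35 × 0.17 = 0.0595
  node-b: 0.09 × 0.015 = 0.00135
  node-a: 0.13 × 0.12 = 0.0156
Sum = 0.15815.
P(node-f | error) = 0.0817/0.15815 ≈ 0.5166
P(node-c | error) = 0.0595/0.15815 ≈ 0.3762
P(node-b | error) = 0.00135/0.15815 ≈ 0.0085
P(node-a | error) = 0.0156/0.15815 ≈ 0.0986
(Check: 0.5166+0.3762+0.0085+0.0986 = 0.9999.)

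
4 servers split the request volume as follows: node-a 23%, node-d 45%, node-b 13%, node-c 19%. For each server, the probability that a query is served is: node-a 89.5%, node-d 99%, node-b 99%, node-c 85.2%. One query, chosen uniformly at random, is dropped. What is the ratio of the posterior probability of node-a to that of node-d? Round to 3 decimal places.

5.367

Taking complements, P(dropped | each) = node-a 0.105, node-d 0.01, node-b 0.01, node-c 0.148.
By Bayes' rule, posterior ∝ prior × likelihood:
  node-a: 0.23 × 0.105 = 0.02415
  node-d: 0.45 × 0.01 = 0.0045
  node-b: 0.13 × 0.01 = 0.0013
  node-c: 0.19 × 0.148 = 0.02812
Sum = 0.05807.
The ratio is 0.02415 / 0.0045 (the normalizer cancels) = 5.367.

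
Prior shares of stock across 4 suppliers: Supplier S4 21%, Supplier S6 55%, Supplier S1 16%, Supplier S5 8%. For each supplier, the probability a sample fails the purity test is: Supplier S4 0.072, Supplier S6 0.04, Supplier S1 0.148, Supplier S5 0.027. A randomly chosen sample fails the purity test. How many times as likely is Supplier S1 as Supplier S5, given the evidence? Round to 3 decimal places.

Compute prior × likelihood for every hypothesis:
  Supplier S4: 0.21 × 0.072 = 0.01512
  Supplier S6: 0.55 × 0.04 = 0.022
  Supplier S1: 0.16 × 0.148 = 0.02368
  Supplier S5: 0.08 × 0.027 = 0.00216
Sum = 0.06296.
The ratio is 0.02368 / 0.00216 (the normalizer cancels) = 10.963.

10.963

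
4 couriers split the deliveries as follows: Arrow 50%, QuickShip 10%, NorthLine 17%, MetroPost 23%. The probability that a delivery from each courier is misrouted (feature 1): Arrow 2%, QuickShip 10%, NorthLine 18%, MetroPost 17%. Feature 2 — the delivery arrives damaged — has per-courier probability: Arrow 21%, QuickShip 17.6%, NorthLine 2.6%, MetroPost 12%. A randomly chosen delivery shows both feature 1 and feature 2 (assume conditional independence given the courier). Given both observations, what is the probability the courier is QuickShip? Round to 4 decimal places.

0.1883

Unnormalized posteriors (prior × likelihood):
  Arrow: 0.5 × 0.02 × 0.21 = 0.0021
  QuickShip: 0.1 × 0.1 × 0.176 = 0.00176
  NorthLine: 0.17 × 0.18 × 0.026 = 0.0007956
  MetroPost: 0.23 × 0.17 × 0.12 = 0.004692
Total = 0.0093476.
P(QuickShip | evidence) = 0.00176 / 0.0093476 ≈ 0.1883.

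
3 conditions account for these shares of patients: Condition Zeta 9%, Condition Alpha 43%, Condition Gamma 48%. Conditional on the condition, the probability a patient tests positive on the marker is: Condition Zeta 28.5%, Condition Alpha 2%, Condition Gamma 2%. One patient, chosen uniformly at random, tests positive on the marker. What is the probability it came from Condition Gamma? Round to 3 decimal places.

By Bayes' rule, posterior ∝ prior × likelihood:
  Condition Zeta: 0.09 × 0.285 = 0.02565
  Condition Alpha: 0.43 × 0.02 = 0.0086
  Condition Gamma: 0.48 × 0.02 = 0.0096
Total = 0.04385.
P(Condition Gamma | evidence) = 0.0096 / 0.04385 ≈ 0.219.

0.219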